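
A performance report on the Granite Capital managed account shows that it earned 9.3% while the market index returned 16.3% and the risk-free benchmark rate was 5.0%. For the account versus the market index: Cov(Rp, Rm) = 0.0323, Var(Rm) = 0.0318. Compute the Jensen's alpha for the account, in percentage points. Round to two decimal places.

-7.18

β = Cov / Var = 0.0323 / 0.0318 = 1.0157
E[R] = Rf + β(Rm − Rf) = 5.0% + 1.0157 × (16.3% − 5.0%) = 16.4774%
α = Rp − E[R] = 9.3% − 16.4774% = -7.1774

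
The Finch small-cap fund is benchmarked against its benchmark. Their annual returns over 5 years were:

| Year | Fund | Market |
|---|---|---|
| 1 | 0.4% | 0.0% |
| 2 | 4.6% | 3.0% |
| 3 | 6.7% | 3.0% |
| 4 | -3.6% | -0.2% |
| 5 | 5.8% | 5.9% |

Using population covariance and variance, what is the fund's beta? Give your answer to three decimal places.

r̄p = 2.7800%,  r̄m = 2.3400%
Cov = Σ(rp − r̄p)(rm − r̄m) / 5 = 7.2628
Var(rm) = Σ(rm − r̄m)² / 5 = 5.0944
β = Cov / Var = 7.2628 / 5.0944 = 1.4256

1.426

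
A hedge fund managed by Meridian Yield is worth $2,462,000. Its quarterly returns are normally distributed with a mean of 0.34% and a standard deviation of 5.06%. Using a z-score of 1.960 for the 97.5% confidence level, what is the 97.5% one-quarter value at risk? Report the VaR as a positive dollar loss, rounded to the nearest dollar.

Return at the 97.5% tail: μ − z·σ = 0.34% − 1.960 × 5.06% = 0.34 − 9.9176 = -9.5776%
VaR = −(-9.5776%) × $2,462,000 = 9.5776% × $2,462,000 = $235,801

$235,801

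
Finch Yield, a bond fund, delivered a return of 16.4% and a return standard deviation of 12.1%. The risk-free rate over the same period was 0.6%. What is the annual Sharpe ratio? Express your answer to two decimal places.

1.31

Sharpe = (Rp − Rf) / σp = (16.4% − 0.6%) / 12.1% = 15.80% / 12.1% = 1.3058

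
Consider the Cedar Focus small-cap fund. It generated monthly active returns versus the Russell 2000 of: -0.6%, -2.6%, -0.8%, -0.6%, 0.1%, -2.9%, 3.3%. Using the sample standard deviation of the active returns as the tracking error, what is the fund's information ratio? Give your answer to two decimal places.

r̄ = (-0.6 − 2.6 − 0.8 − 0.6 + 0.1 − 2.9 + 3.3) / 7 = -4.10 / 7 = -0.5857%
Σ(r − r̄)² = (-0.6 − (-0.5857))² + (-2.6 − (-0.5857))² + … = 25.0286
sample σ = √(25.0286 / 6) = √4.1714 = 2.0424%
IR = r̄ / tracking error = -0.5857 / 2.0424 = -0.2868

-0.29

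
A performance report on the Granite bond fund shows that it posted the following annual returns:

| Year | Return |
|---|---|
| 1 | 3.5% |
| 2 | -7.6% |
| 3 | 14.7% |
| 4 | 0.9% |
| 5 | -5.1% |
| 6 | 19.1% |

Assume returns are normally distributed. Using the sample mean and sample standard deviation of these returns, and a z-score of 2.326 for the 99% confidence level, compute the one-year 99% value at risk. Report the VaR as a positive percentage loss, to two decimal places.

Mean return μ = 25.50 / 6 = 4.2500%
Σ(r − μ)² = 569.3550; sample σ = √(569.3550/5) = 10.6710%
VaR = −(μ − z·σ) = −(4.2500 − 2.326 × 10.6710) = −(-20.5707) = 20.5707%

20.57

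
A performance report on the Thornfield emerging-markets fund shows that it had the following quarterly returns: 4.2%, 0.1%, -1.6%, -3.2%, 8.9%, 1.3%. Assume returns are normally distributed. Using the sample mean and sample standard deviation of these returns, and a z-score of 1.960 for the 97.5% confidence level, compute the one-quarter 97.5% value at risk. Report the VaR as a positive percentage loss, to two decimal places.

6.96

Mean return r̄ = 9.70 / 6 = 1.6167%
Sample std dev = √[95.6683 / 5] = 4.3742%
VaR = −(r̄ − z·σ) = −(1.6167 − 1.960 × 4.3742) = −(-6.9567) = 6.9567%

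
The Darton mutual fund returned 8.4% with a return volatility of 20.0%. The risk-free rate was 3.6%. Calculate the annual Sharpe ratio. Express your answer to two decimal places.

Sharpe = (Rp − Rf) / σp = (8.4% − 3.6%) / 20.0% = 4.80% / 20.0% = 0.2400

0.24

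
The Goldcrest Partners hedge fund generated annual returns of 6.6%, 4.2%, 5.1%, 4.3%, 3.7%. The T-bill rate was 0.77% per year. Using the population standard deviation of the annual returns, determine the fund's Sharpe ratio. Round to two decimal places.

r̄ = (6.6 + 4.2 + 5.1 + 4.3 + 3.7) / 5 = 4.7800%
Population σ = √[Σ(r − r̄)² / 5] = √[5.1480 / 5] = √1.0296 = 1.0147%
Sharpe = (r̄ − rf) / σ = (4.7800 − 0.77) / 1.0147 = 4.0100 / 1.0147 = 3.9519

3.95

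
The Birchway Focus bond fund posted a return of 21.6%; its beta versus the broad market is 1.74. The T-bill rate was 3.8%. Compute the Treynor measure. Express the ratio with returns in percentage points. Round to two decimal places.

Treynor = (Rp − Rf) / β = (21.6% − 3.8%) / 1.74 = 17.80 / 1.74 = 10.2299

10.23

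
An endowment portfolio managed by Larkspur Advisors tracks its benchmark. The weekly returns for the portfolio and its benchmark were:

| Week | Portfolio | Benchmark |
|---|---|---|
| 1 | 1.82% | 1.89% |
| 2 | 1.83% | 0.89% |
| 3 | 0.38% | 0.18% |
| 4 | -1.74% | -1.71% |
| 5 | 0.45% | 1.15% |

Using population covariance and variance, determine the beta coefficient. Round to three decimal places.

r̄p = 0.5480%,  r̄m = 0.4800%
Cov = Σ(rp − r̄p)(rm − r̄m) / 5 = 1.4629
Var(rm) = Σ(rm − r̄m)² / 5 = 1.4982
β = Cov / Var = 1.4629 / 1.4982 = 0.9764

0.976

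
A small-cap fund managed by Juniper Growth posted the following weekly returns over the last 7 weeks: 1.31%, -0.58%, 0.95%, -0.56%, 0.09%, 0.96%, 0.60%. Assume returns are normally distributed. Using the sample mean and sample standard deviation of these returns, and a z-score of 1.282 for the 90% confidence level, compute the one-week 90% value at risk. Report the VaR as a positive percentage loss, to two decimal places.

Mean return r̄ = 2.770 / 7 = 0.3957%
Σ(r − r̄)² = (1.31 − 0.3957)² + (-0.58 − 0.3957)² + (0.95 − 0.3957)² + … = 3.4622
σ = √[3.4622 / 6] = 0.7596%
VaR = −(r̄ − z·σ) = −(0.3957 − 1.282 × 0.7596) = −(-0.5781) = 0.5781%

0.58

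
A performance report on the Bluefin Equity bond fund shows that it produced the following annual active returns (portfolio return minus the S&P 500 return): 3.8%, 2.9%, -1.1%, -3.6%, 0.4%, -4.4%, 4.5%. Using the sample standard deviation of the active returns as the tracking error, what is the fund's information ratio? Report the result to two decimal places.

0.10

Mean return μ = 2.50 / 7 = 0.3571%
Σ(r − μ)² = 75.8971; sample σ = √(75.8971/6) = 3.5566%
IR = μ / tracking error = 0.3571 / 3.5566 = 0.1004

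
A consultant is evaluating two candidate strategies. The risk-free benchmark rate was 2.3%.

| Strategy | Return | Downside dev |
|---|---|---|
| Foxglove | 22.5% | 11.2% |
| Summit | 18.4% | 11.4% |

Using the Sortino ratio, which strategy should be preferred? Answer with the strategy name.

Foxglove

Foxglove: Sortino ratio = (22.5% − 2.3%) / 11.2% = 1.804
Summit: Sortino ratio = (18.4% − 2.3%) / 11.4% = 1.412
Highest: Foxglove (1.804).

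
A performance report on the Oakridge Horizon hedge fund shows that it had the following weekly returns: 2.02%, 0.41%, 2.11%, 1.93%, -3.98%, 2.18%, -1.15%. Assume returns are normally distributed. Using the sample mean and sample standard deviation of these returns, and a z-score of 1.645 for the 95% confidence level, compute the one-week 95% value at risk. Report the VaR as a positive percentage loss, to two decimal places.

3.33

Mean return r̄ = 3.520 / 7 = 0.5029%
Sample std dev = √[32.5707 / 6] = 2.3299%
VaR = −(r̄ − z·σ) = −(0.5029 − 1.645 × 2.3299) = −(-3.3298) = 3.3298%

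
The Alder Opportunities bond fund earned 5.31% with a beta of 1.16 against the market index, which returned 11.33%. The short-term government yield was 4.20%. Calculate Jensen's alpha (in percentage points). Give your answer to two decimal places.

CAPM expected return = Rf + β(Rm − Rf) = 4.20% + 1.16 × (11.33% − 4.20%) = 4.2 + 1.16 × 7.13 = 12.4708%
Jensen's α = Rp − E[R] = 5.31% − 12.4708% = -7.1608

-7.16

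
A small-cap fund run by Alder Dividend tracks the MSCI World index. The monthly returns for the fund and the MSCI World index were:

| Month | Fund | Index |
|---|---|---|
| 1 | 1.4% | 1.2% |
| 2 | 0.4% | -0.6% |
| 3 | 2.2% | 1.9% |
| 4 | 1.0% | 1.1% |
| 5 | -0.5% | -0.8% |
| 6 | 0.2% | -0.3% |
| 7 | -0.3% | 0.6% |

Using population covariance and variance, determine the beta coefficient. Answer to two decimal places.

r̄p = 0.6286%,  r̄m = 0.4429%
Cov = Σ(rp − r̄p)(rm − r̄m) / 7 = 0.7045
Var(rm) = Σ(rm − r̄m)² / 7 = 0.9053
β = Cov / Var = 0.7045 / 0.9053 = 0.7782

0.78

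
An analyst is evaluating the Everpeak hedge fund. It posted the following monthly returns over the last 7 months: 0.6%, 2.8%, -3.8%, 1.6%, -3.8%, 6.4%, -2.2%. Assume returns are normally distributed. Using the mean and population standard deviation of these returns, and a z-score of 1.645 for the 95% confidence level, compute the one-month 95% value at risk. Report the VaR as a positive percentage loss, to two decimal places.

5.51

Mean return μ = 1.60 / 7 = 0.2286%
Population std dev = √[85.0743 / 7] = 3.4862%
VaR = −(μ − z·σ) = −(0.2286 − 1.645 × 3.4862) = −(-5.5062) = 5.5062%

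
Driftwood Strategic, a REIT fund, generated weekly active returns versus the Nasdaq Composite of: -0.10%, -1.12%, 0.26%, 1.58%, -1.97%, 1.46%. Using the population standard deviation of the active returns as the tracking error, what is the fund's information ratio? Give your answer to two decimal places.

r̄ = (-0.1 − 1.12 + 0.26 + 1.58 − 1.97 + 1.46) / 6 = 0.0183%
Σ(r − r̄)² = 9.8389; population σ = √(9.8389/6) = 1.2806%
IR = r̄ / tracking error = 0.0183 / 1.2806 = 0.0143

0.01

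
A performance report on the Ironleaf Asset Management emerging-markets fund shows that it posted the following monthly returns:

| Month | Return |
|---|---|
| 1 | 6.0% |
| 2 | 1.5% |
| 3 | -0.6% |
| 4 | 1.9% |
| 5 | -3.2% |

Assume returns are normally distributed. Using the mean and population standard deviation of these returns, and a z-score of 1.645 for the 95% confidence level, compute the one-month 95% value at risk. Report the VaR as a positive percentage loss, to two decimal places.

3.88

μ = (6 + 1.5 − 0.6 + 1.9 − 3.2) / 5 = 5.60 / 5 = 1.1200%
Σ(r − μ)² = 46.1880; population σ = √(46.1880/5) = 3.0393%
VaR = −(μ − z·σ) = −(1.1200 − 1.645 × 3.0393) = −(-3.8796) = 3.8796%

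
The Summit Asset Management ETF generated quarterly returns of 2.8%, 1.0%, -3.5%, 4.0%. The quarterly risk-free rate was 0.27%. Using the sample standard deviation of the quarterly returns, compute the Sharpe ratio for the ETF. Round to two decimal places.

0.24

Mean return r̄ = 4.30 / 4 = 1.0750%
Sample std dev = √[32.4675 / 3] = 3.2898%
Sharpe = (r̄ − rf) / σ = (1.0750 − 0.27) / 3.2898 = 0.8050 / 3.2898 = 0.2447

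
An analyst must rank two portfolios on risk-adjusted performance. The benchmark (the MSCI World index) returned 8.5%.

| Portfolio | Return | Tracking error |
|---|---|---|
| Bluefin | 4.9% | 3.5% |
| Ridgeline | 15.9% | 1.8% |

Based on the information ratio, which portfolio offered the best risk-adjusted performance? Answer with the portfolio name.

Ridgeline

Bluefin: IR = (4.9% − 8.5%) / 3.5% = -1.029
Ridgeline: IR = (15.9% − 8.5%) / 1.8% = 4.111
Highest: Ridgeline (4.111).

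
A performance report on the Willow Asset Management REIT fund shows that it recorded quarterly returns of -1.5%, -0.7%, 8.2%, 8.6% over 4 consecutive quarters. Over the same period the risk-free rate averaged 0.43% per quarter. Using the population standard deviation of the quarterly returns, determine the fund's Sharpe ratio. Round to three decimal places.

r̄ = (-1.5 − 0.7 + 8.2 + 8.6) / 4 = 3.6500%
Population std dev = √[90.6500 / 4] = 4.7605%
Sharpe = (r̄ − rf) / σ = (3.6500 − 0.43) / 4.7605 = 3.2200 / 4.7605 = 0.6764

0.676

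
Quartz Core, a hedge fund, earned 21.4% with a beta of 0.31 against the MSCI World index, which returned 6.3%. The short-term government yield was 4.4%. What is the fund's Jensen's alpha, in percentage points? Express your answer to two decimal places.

16.41

CAPM expected return = Rf + β(Rm − Rf) = 4.4% + 0.31 × (6.3% − 4.4%) = 4.4 + 0.31 × 1.90 = 4.9890%
Jensen's α = Rp − E[R] = 21.4% − 4.9890% = 16.4110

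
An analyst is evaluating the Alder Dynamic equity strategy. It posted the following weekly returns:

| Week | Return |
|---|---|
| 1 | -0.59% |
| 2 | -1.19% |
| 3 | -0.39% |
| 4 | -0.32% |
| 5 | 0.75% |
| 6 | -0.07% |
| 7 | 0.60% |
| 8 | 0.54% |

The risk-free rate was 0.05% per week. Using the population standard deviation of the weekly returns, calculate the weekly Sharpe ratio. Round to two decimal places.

Mean return r̄ = -0.670 / 8 = -0.0838%
Σ(r − r̄)² = (-0.59 − (-0.0838))² + (-1.19 − (-0.0838))² + (-0.39 − (-0.0838))² + … = 3.1816
σ = √[3.1816 / 8] = 0.6306%
Sharpe = (r̄ − rf) / σ = (-0.0838 − 0.05) / 0.6306 = -0.1338 / 0.6306 = -0.2122

-0.21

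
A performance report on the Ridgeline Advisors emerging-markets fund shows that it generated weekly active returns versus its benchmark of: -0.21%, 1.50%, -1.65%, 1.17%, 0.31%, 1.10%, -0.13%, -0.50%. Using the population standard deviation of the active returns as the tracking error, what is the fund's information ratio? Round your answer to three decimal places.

r̄ = (-0.21 + 1.5 − 1.65 + 1.17 + 0.31 + 1.1 − 0.13 − 0.5) / 8 = 0.1988%
Σ(r − r̄)² = (-0.21 − 0.1988)² + (1.5 − 0.1988)² + (-1.65 − 0.1988)² + … = 7.6425
population σ = √(7.6425 / 8) = √0.9553 = 0.9774%
IR = r̄ / tracking error = 0.1988 / 0.9774 = 0.2034

0.203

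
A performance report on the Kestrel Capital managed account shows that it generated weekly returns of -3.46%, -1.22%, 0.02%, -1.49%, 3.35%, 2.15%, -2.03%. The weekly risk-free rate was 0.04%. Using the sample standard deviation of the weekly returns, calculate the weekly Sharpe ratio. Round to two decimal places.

-0.18

r̄ = (-3.46 − 1.22 + 0.02 − 1.49 + 3.35 + 2.15 − 2.03) / 7 = -2.680 / 7 = -0.3829%
Σ(r − r̄)² = 34.6203; sample σ = √(34.6203/6) = 2.4021%
Sharpe = (r̄ − rf) / σ = (-0.3829 − 0.04) / 2.4021 = -0.4229 / 2.4021 = -0.1761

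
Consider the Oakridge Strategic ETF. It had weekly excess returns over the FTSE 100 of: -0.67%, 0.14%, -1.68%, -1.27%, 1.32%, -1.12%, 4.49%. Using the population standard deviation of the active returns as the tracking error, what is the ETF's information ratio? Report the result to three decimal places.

0.087

r̄ = (-0.67 + 0.14 − 1.68 − 1.27 + 1.32 − 1.12 + 4.49) / 7 = 1.210 / 7 = 0.1729%
Population std dev = √[27.8515 / 7] = 1.9947%
IR = r̄ / tracking error = 0.1729 / 1.9947 = 0.0867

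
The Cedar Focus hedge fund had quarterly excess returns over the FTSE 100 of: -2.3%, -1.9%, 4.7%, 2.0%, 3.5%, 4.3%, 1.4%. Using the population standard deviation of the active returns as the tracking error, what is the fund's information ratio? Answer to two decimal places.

Mean return r̄ = 11.70 / 7 = 1.6714%
Σ(r − r̄)² = (-2.3 − 1.6714)² + (-1.9 − 1.6714)² + … = 48.1343
population σ = √(48.1343 / 7) = √6.8763 = 2.6223%
IR = r̄ / tracking error = 1.6714 / 2.6223 = 0.6374

0.64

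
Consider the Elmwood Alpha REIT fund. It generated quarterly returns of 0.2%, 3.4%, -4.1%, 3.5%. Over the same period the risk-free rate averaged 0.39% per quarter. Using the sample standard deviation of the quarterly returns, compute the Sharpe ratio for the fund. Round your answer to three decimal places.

0.101

r̄ = (0.2 + 3.4 − 4.1 + 3.5) / 4 = 0.7500%
Sample σ = √[Σ(r − r̄)² / 3] = √[38.4100 / 3] = √12.8033 = 3.5782%
Sharpe = (r̄ − rf) / σ = (0.7500 − 0.39) / 3.5782 = 0.3600 / 3.5782 = 0.1006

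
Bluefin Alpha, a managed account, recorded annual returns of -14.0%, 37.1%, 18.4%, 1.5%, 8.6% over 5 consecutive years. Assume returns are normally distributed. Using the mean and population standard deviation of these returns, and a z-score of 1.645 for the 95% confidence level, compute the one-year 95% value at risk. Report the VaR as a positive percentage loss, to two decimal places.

17.74

Mean return r̄ = 51.60 / 5 = 10.3200%
Population σ = √[Σ(r − r̄)² / 5] = √[1454.6680 / 5] = √290.9336 = 17.0568%
VaR = −(r̄ − z·σ) = −(10.3200 − 1.645 × 17.0568) = −(-17.7384) = 17.7384%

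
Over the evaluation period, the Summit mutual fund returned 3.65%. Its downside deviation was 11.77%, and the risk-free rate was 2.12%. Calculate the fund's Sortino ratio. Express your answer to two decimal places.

Sortino = (Rp − Rf) / σd = (3.65% − 2.12%) / 11.77% = 1.53% / 11.77% = 0.1300

0.13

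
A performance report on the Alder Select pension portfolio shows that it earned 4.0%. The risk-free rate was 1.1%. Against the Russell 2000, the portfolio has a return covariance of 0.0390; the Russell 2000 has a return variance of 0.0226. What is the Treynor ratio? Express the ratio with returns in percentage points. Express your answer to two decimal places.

1.68

β = Cov / Var = 0.0390 / 0.0226 = 1.7257
Treynor = (Rp − Rf) / β = (4.0% − 1.1%) / 1.7257 = 2.90 / 1.7257 = 1.6805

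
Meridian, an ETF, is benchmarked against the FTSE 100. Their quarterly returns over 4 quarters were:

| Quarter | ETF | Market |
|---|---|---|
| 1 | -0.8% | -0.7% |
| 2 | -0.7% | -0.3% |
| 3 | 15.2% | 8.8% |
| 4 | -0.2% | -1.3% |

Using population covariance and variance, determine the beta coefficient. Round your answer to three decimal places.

r̄p = 3.3750%,  r̄m = 1.6250%
Cov = Σ(rp − r̄p)(rm − r̄m) / 4 = 28.2131
Var(rm) = Σ(rm − r̄m)² / 4 = 17.2869
β = Cov / Var = 28.2131 / 17.2869 = 1.6321

1.632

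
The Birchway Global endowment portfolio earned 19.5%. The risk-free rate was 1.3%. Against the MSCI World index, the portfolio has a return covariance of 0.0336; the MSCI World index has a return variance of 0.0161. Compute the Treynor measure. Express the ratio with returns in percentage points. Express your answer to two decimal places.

β = Cov / Var = 0.0336 / 0.0161 = 2.0870
Treynor = (Rp − Rf) / β = (19.5% − 1.3%) / 2.0870 = 18.20 / 2.0870 = 8.7207

8.72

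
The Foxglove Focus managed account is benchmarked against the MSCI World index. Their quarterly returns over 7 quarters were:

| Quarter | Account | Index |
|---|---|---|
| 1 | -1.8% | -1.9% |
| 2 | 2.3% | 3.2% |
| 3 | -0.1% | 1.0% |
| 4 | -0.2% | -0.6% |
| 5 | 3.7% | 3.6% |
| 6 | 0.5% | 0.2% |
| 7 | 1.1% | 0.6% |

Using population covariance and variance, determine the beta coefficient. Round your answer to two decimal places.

0.86

r̄p = 0.7857%,  r̄m = 0.8714%
Cov = Σ(rp − r̄p)(rm − r̄m) / 7 = 2.8696
Var(rm) = Σ(rm − r̄m)² / 7 = 3.3220
β = Cov / Var = 2.8696 / 3.3220 = 0.8638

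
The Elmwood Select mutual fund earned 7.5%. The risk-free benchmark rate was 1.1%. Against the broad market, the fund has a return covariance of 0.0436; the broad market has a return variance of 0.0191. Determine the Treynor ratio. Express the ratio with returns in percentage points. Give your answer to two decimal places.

β = Cov / Var = 0.0436 / 0.0191 = 2.2827
Treynor = (Rp − Rf) / β = (7.5% − 1.1%) / 2.2827 = 6.40 / 2.2827 = 2.8037

2.80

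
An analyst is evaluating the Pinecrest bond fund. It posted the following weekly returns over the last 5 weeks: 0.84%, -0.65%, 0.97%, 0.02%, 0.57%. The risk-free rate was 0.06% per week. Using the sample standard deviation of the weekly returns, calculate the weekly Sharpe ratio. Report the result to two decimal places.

0.43

μ = (0.84 − 0.65 + 0.97 + 0.02 + 0.57) / 5 = 0.3500%
Σ(r − μ)² = (0.84 − 0.3500)² + (-0.65 − 0.3500)² + … = 1.7818
sample σ = √(1.7818 / 4) = √0.4455 = 0.6675%
Sharpe = (μ − rf) / σ = (0.3500 − 0.06) / 0.6675 = 0.2900 / 0.6675 = 0.4345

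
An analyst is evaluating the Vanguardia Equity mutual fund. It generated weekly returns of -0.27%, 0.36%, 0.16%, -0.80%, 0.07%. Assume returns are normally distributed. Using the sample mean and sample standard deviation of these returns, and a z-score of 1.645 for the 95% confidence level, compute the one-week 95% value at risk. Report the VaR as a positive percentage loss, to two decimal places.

Mean return r̄ = -0.480 / 5 = -0.0960%
Sample σ = √[Σ(r − r̄)² / 4] = √[0.8269 / 4] = √0.2067 = 0.4546%
VaR = −(r̄ − z·σ) = −(-0.0960 − 1.645 × 0.4546) = −(-0.8438) = 0.8438%

0.84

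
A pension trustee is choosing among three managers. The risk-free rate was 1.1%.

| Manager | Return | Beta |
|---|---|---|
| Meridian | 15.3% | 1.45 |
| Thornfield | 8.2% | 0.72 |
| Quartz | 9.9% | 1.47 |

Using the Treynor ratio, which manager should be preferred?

Meridian: Treynor = (15.3% − 1.1%) / 1.45 = 9.793
Thornfield: Treynor = (8.2% − 1.1%) / 0.72 = 9.861
Quartz: Treynor = (9.9% − 1.1%) / 1.47 = 5.986
Highest: Thornfield (9.861).

Thornfield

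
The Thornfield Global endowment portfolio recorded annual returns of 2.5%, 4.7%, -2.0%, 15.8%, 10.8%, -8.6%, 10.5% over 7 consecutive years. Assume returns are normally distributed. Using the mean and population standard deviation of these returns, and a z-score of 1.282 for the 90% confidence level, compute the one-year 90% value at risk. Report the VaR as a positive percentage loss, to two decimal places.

5.12

Mean return r̄ = 33.70 / 7 = 4.8143%
Population σ = √[Σ(r − r̄)² / 7] = √[420.5886 / 7] = √60.0841 = 7.7514%
VaR = −(r̄ − z·σ) = −(4.8143 − 1.282 × 7.7514) = −(-5.1230) = 5.1230%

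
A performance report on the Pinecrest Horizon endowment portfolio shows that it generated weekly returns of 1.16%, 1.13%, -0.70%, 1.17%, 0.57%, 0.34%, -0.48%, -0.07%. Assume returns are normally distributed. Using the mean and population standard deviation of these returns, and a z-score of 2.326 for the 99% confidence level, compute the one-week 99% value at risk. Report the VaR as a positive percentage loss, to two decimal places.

r̄ = (1.16 + 1.13 − 0.7 + 1.17 + 0.57 + 0.34 − 0.48 − 0.07) / 8 = 3.120 / 8 = 0.3900%
Population std dev = √[3.9404 / 8] = 0.7018%
VaR = −(r̄ − z·σ) = −(0.3900 − 2.326 × 0.7018) = −(-1.2424) = 1.2424%

1.24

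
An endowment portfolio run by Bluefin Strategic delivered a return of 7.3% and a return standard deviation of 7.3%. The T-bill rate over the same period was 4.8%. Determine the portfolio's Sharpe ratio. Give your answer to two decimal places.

Sharpe = (Rp − Rf) / σp = (7.3% − 4.8%) / 7.3% = 2.50% / 7.3% = 0.3425

0.34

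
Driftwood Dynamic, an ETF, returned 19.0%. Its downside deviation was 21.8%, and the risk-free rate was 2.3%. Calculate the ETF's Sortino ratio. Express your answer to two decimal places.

Sortino = (Rp − Rf) / σd = (19.0% − 2.3%) / 21.8% = 16.70% / 21.8% = 0.7661

0.77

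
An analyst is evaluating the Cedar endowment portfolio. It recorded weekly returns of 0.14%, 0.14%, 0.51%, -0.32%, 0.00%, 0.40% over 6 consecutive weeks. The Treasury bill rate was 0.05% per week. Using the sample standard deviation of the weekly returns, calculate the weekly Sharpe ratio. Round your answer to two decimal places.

μ = (0.14 + 0.14 + 0.51 − 0.32 + 0 + 0.4) / 6 = 0.1450%
Σ(r − μ)² = 0.4356; sample σ = √(0.4356/5) = 0.2952%
Sharpe = (μ − rf) / σ = (0.1450 − 0.05) / 0.2952 = 0.0950 / 0.2952 = 0.3218

0.32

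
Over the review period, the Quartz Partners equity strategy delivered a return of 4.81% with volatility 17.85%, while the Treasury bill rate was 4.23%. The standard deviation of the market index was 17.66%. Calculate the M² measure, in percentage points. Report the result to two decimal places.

4.80

Sharpe = (Rp − Rf) / σp = (4.81% − 4.23%) / 17.85% = 0.0325
M² = Rf + Sharpe × σm = 4.23% + 0.0325 × 17.66% = 4.8040%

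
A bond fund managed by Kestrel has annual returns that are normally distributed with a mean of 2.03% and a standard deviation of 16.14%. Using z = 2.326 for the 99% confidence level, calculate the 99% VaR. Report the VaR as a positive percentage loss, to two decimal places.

35.51

VaR (as % loss) = −(μ − z·σ) = −(2.03% − 2.326 × 16.14%) = −(-35.51164%) = 35.51164%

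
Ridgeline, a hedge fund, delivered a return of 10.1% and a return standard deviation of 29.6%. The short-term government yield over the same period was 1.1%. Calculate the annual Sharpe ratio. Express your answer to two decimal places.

Sharpe = (Rp − Rf) / σp = (10.1% − 1.1%) / 29.6% = 9.00% / 29.6% = 0.3041

0.30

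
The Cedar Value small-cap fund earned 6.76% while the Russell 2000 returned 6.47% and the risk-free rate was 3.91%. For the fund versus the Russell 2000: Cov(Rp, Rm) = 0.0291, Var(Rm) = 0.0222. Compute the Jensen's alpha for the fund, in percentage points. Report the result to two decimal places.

-0.51

β = Cov / Var = 0.0291 / 0.0222 = 1.3108
E[R] = Rf + β(Rm − Rf) = 3.91% + 1.3108 × (6.47% − 3.91%) = 7.2656%
α = Rp − E[R] = 6.76% − 7.2656% = -0.5056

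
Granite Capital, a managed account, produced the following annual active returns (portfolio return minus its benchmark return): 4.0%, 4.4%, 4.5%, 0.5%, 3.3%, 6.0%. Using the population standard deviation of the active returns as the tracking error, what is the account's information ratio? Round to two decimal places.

r̄ = (4 + 4.4 + 4.5 + 0.5 + 3.3 + 6) / 6 = 22.70 / 6 = 3.7833%
Population σ = √[Σ(r − r̄)² / 6] = √[16.8683 / 6] = √2.8114 = 1.6767%
IR = r̄ / tracking error = 3.7833 / 1.6767 = 2.2564

2.26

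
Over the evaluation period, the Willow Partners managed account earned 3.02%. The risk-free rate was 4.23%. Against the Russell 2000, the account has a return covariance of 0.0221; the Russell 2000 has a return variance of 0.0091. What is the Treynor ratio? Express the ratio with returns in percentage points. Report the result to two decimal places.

β = Cov / Var = 0.0221 / 0.0091 = 2.4286
Treynor = (Rp − Rf) / β = (3.02% − 4.23%) / 2.4286 = -1.21 / 2.4286 = -0.4982

-0.50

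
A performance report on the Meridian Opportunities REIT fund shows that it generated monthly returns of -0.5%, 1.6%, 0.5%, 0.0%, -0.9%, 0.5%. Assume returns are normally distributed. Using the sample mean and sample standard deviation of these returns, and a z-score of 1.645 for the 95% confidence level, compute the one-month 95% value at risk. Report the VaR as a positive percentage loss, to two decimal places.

μ = (-0.5 + 1.6 + 0.5 + 0 − 0.9 + 0.5) / 6 = 1.20 / 6 = 0.2000%
Sample std dev = √[3.8800 / 5] = 0.8809%
VaR = −(μ − z·σ) = −(0.2000 − 1.645 × 0.8809) = −(-1.2491) = 1.2491%

1.25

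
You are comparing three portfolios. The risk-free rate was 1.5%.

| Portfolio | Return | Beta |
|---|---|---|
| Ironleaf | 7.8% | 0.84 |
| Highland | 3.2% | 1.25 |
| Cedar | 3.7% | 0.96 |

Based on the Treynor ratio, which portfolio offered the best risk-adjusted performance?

Ironleaf: Treynor = (7.8% − 1.5%) / 0.84 = 7.500
Highland: Treynor = (3.2% − 1.5%) / 1.25 = 1.360
Cedar: Treynor = (3.7% − 1.5%) / 0.96 = 2.292
Highest: Ironleaf (7.500).

Ironleaf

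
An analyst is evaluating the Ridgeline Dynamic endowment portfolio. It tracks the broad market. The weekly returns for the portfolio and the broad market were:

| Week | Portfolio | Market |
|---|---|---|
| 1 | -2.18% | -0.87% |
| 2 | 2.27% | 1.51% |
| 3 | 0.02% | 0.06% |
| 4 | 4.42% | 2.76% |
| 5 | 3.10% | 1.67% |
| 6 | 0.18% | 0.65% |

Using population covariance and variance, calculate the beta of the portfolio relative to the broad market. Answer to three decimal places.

1.842

r̄p = 1.3017%,  r̄m = 0.9633%
Cov = Σ(rp − r̄p)(rm − r̄m) / 6 = 2.5492
Var(rm) = Σ(rm − r̄m)² / 6 = 1.3836
β = Cov / Var = 2.5492 / 1.3836 = 1.8424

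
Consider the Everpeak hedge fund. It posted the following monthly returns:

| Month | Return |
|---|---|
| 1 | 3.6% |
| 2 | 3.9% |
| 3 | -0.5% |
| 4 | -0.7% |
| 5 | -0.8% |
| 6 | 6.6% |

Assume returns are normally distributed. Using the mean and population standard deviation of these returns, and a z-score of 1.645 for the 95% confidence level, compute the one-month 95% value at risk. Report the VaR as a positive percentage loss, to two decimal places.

Mean return r̄ = 12.10 / 6 = 2.0167%
Population std dev = √[48.7083 / 6] = 2.8492%
VaR = −(r̄ − z·σ) = −(2.0167 − 1.645 × 2.8492) = −(-2.6702) = 2.6702%

2.67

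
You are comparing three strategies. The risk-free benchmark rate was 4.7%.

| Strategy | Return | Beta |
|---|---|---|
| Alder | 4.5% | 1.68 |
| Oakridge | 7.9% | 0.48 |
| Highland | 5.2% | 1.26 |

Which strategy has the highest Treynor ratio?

Alder: Treynor = (4.5% − 4.7%) / 1.68 = -0.119
Oakridge: Treynor = (7.9% − 4.7%) / 0.48 = 6.667
Highland: Treynor = (5.2% − 4.7%) / 1.26 = 0.397
Highest: Oakridge (6.667).

Oakridge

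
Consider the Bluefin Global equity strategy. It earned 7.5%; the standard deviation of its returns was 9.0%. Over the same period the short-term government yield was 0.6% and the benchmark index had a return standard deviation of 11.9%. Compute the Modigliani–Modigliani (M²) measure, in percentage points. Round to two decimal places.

9.72

Sharpe = (Rp − Rf) / σp = (7.5% − 0.6%) / 9.0% = 0.7667
M² = Rf + Sharpe × σm = 0.6% + 0.7667 × 11.9% = 9.7237%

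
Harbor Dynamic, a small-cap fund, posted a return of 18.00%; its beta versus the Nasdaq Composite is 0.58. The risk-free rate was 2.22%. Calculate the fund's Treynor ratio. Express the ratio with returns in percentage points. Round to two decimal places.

27.21

Treynor = (Rp − Rf) / β = (18.00% − 2.22%) / 0.58 = 15.78 / 0.58 = 27.2069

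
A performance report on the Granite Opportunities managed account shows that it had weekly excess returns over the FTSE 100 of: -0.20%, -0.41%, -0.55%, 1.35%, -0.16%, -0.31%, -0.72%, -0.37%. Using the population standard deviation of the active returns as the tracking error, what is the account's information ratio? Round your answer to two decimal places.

-0.29

Mean return μ = -1.370 / 8 = -0.1713%
Population std dev = √[2.8755 / 8] = 0.5995%
IR = μ / tracking error = -0.1713 / 0.5995 = -0.2857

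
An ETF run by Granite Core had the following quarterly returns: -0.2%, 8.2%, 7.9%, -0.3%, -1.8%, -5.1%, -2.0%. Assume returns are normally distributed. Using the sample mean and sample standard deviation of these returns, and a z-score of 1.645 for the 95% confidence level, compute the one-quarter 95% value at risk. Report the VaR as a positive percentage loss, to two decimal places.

μ = (-0.2 + 8.2 + 7.9 − 0.3 − 1.8 − 5.1 − 2) / 7 = 6.70 / 7 = 0.9571%
Σ(r − μ)² = (-0.2 − 0.9571)² + (8.2 − 0.9571)² + … = 156.6171
sample σ = √(156.6171 / 6) = √26.1029 = 5.1091%
VaR = −(μ − z·σ) = −(0.9571 − 1.645 × 5.1091) = −(-7.4474) = 7.4474%

7.45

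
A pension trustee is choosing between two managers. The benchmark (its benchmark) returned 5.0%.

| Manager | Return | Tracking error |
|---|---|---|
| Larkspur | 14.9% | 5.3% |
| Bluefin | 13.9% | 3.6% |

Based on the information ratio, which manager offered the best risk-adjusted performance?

Bluefin

Larkspur: IR = (14.9% − 5.0%) / 5.3% = 1.868
Bluefin: IR = (13.9% − 5.0%) / 3.6% = 2.472
Highest: Bluefin (2.472).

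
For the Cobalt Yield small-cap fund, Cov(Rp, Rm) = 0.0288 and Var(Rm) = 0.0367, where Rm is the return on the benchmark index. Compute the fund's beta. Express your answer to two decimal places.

β = Cov(Rp, Rm) / Var(Rm) = 0.0288 / 0.0367 = 0.7847

0.78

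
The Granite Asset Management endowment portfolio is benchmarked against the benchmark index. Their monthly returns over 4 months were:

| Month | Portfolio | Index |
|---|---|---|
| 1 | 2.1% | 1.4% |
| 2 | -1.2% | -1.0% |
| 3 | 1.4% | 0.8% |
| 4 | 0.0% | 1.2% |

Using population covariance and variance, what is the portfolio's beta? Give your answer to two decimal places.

r̄p = 0.5750%,  r̄m = 0.6000%
Cov = Σ(rp − r̄p)(rm − r̄m) / 4 = 0.9700
Var(rm) = Σ(rm − r̄m)² / 4 = 0.9000
β = Cov / Var = 0.9700 / 0.9000 = 1.0778

1.08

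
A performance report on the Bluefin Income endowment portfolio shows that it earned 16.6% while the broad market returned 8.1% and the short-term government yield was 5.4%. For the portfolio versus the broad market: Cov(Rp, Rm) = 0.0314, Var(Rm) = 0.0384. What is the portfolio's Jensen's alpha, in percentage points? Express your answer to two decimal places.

β = Cov / Var = 0.0314 / 0.0384 = 0.8177
E[R] = Rf + β(Rm − Rf) = 5.4% + 0.8177 × (8.1% − 5.4%) = 7.6078%
α = Rp − E[R] = 16.6% − 7.6078% = 8.9922

8.99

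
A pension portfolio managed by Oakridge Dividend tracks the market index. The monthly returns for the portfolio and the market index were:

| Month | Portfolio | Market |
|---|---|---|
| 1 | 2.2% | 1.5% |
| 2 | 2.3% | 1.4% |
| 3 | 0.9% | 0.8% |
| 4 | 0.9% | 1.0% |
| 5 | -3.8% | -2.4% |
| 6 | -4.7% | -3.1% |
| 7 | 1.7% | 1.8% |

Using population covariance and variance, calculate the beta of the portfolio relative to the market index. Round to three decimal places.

r̄p = -0.0714%,  r̄m = 0.1429%
Cov = Σ(rp − r̄p)(rm − r̄m) / 7 = 4.9945
Var(rm) = Σ(rm − r̄m)² / 7 = 3.4739
β = Cov / Var = 4.9945 / 3.4739 = 1.4377

1.438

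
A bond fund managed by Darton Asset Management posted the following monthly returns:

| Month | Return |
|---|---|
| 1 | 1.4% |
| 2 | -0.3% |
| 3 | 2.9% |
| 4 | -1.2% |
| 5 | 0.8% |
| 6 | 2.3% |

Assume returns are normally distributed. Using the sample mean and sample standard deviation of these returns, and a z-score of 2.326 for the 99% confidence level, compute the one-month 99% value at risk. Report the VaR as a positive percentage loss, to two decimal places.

Mean return r̄ = 5.90 / 6 = 0.9833%
Σ(r − r̄)² = 12.0283; sample σ = √(12.0283/5) = 1.5510%
VaR = −(r̄ − z·σ) = −(0.9833 − 2.326 × 1.5510) = −(-2.6243) = 2.6243%

2.62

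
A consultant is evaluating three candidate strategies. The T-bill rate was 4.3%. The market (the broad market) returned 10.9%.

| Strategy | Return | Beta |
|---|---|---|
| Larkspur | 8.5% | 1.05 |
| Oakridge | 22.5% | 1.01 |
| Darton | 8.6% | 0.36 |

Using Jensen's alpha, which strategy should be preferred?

Larkspur: α = 8.5% − [4.3% + 1.05 × (10.9% − 4.3%)] = -2.730
Oakridge: α = 22.5% − [4.3% + 1.01 × (10.9% − 4.3%)] = 11.534
Darton: α = 8.6% − [4.3% + 0.36 × (10.9% − 4.3%)] = 1.924
Highest: Oakridge (11.534).

Oakridge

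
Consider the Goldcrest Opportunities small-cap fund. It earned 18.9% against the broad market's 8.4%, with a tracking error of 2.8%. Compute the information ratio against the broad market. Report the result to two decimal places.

IR = (Rp − Rb) / TE = (18.9% − 8.4%) / 2.8% = 10.50% / 2.8% = 3.7500

3.75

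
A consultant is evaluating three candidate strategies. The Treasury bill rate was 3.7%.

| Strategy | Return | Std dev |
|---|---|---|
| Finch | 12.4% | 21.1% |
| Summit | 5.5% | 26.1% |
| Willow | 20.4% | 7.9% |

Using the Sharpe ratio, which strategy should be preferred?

Willow

Finch: Sharpe ratio = (12.4% − 3.7%) / 21.1% = 0.412
Summit: Sharpe ratio = (5.5% − 3.7%) / 26.1% = 0.069
Willow: Sharpe ratio = (20.4% − 3.7%) / 7.9% = 2.114
Highest: Willow (2.114).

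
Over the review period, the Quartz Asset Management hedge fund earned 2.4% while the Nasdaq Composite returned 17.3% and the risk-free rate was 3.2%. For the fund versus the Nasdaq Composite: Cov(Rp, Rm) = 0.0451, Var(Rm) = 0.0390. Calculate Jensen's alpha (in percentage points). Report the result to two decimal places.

-17.11

β = Cov / Var = 0.0451 / 0.0390 = 1.1564
E[R] = Rf + β(Rm − Rf) = 3.2% + 1.1564 × (17.3% − 3.2%) = 19.5052%
α = Rp − E[R] = 2.4% − 19.5052% = -17.1052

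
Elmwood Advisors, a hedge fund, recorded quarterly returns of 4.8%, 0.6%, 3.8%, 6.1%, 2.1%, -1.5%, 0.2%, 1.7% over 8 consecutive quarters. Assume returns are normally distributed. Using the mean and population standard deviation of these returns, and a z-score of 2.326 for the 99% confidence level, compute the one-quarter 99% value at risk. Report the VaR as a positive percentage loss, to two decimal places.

μ = (4.8 + 0.6 + 3.8 + 6.1 + 2.1 − 1.5 + 0.2 + 1.7) / 8 = 2.2250%
Σ(r − μ)² = (4.8 − 2.2250)² + (0.6 − 2.2250)² + … = 45.0350
population σ = √(45.0350 / 8) = √5.6294 = 2.3726%
VaR = −(μ − z·σ) = −(2.2250 − 2.326 × 2.3726) = −(-3.2937) = 3.2937%

3.29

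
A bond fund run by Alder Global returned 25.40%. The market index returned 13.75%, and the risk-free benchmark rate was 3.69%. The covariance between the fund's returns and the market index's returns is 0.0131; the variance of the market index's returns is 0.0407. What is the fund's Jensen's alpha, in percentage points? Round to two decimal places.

β = Cov / Var = 0.0131 / 0.0407 = 0.3219
E[R] = Rf + β(Rm − Rf) = 3.69% + 0.3219 × (13.75% − 3.69%) = 6.9283%
α = Rp − E[R] = 25.40% − 6.9283% = 18.4717

18.47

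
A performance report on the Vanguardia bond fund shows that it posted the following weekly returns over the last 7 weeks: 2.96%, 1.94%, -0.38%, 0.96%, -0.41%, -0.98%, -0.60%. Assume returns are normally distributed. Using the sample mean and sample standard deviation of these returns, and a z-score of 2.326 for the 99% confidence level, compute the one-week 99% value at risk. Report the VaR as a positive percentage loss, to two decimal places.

Mean return r̄ = 3.490 / 7 = 0.4986%
Sample std dev = √[13.3397 / 6] = 1.4911%
VaR = −(r̄ − z·σ) = −(0.4986 − 2.326 × 1.4911) = −(-2.9697) = 2.9697%

2.97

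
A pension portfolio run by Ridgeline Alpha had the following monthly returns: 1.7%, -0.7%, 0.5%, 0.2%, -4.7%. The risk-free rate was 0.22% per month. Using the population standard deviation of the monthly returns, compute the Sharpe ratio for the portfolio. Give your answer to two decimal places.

Mean return r̄ = -3.00 / 5 = -0.6000%
Population σ = √[Σ(r − r̄)² / 5] = √[23.9600 / 5] = √4.7920 = 2.1891%
Sharpe = (r̄ − rf) / σ = (-0.6000 − 0.22) / 2.1891 = -0.8200 / 2.1891 = -0.3746

-0.37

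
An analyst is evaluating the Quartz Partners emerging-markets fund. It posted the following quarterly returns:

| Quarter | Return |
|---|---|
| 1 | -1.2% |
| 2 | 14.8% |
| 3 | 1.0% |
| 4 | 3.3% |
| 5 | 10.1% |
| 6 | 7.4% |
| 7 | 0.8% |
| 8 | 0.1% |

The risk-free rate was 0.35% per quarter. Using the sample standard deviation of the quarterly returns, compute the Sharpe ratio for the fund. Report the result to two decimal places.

Mean return μ = 36.30 / 8 = 4.5375%
Sample σ = √[Σ(r − μ)² / 7] = √[225.0788 / 7] = √32.1541 = 5.6705%
Sharpe = (μ − rf) / σ = (4.5375 − 0.35) / 5.6705 = 4.1875 / 5.6705 = 0.7385

0.74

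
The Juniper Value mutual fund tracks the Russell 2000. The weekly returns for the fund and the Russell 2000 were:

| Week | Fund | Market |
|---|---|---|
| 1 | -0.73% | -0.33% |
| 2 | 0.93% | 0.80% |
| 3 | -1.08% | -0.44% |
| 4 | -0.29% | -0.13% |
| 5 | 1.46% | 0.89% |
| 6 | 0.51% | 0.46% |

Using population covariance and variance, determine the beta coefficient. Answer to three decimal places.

1.683

r̄p = 0.1333%,  r̄m = 0.2083%
Cov = Σ(rp − r̄p)(rm − r̄m) / 6 = 0.4775
Var(rm) = Σ(rm − r̄m)² / 6 = 0.2838
β = Cov / Var = 0.4775 / 0.2838 = 1.6825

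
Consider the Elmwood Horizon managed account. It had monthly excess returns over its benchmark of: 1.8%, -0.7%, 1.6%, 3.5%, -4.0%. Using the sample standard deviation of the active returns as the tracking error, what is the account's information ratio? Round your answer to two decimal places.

r̄ = (1.8 − 0.7 + 1.6 + 3.5 − 4) / 5 = 2.20 / 5 = 0.4400%
Σ(r − r̄)² = (1.8 − 0.4400)² + (-0.7 − 0.4400)² + … = 33.5720
σ = √[33.5720 / 4] = 2.8971%
IR = r̄ / tracking error = 0.4400 / 2.8971 = 0.1519

0.15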